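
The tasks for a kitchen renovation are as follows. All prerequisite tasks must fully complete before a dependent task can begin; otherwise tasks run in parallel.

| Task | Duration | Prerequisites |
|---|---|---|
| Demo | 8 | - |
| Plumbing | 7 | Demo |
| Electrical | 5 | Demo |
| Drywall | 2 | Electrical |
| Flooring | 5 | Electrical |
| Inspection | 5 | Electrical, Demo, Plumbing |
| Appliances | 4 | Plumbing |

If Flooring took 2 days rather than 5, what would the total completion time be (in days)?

20

As given, the longest chain is Demo→Plumbing→Inspection = 8+7+5 = 20, so the finish is 20 days.
The longest path through Flooring is only 18 days, so Flooring has float 2.
The critical path is still Demo→Plumbing→Inspection; finish is now 20 days.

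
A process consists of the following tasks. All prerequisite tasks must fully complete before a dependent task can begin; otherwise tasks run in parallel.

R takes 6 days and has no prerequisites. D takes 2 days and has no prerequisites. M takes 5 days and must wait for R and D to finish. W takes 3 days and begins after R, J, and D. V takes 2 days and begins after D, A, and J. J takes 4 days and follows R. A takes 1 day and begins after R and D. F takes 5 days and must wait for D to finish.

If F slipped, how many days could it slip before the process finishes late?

Critical path: R→J→W = 6+4+3 = 13, so the finish is 13 days.
Longest path through F: 7 days (earliest finish 7, latest finish 13).
Float = 13 − 7 = 6.

6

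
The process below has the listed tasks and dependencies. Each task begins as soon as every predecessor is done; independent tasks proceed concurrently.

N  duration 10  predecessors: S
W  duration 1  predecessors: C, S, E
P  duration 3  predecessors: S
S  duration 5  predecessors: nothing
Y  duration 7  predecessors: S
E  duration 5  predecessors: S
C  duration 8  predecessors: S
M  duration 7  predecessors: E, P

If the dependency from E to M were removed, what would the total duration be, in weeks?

15

Original critical path: S→E→M = 5+5+7 = 17 ⇒ 17 weeks.
Without E→M, M's earliest start moves from 10 to 8.
After: S→P→M = 5+3+7 = 15 → 15 weeks.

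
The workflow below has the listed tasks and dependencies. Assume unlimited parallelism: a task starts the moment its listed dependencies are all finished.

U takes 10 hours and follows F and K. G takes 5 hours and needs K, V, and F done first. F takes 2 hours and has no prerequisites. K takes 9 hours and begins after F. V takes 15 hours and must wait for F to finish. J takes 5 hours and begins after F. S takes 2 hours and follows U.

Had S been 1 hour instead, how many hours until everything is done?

Baseline: F→K→U→S = 2+9+10+2 = 23 → 23 hours.
Since S is critical, the -1 change carries straight to that chain (now 22 hours).
No other chain overtakes it, so the finish is 22 hours.

22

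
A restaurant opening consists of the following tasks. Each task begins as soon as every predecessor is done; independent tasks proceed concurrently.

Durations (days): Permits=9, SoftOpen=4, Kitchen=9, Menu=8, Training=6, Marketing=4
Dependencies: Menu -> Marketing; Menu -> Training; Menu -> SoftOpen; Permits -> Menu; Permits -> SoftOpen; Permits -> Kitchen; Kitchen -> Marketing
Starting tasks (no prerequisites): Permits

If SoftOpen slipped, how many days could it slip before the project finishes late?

2

Critical path: Permits→Menu→Training = 9+8+6 = 23, so the finish is 23 days.
Longest path through SoftOpen: 21 days (earliest finish 21, latest finish 23).
Float = 23 − 21 = 2.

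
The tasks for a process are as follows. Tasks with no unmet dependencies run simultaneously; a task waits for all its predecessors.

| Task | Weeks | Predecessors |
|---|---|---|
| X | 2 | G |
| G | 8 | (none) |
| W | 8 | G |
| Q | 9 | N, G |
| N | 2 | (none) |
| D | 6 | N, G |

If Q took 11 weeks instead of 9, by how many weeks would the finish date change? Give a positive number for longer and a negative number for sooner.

As given, the longest chain is G→Q = 8+9 = 17, so the finish is 17 weeks.
Q lies on that path, so at 11 weeks the path becomes 19 weeks.
That remains the longest chain; total 19 weeks.
Change in finish: 19 − 17 = +2 weeks.

2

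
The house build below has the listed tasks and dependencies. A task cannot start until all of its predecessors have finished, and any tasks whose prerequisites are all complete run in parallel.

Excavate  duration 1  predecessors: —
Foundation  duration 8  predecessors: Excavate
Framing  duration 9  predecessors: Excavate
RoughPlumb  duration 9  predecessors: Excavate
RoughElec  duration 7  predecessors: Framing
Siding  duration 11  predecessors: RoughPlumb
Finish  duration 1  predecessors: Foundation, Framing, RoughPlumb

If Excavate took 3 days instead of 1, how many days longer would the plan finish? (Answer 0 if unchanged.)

2

Actual critical path: Excavate→RoughPlumb→Siding = 1+9+11 = 21 ⇒ 21 days.
Excavate lies on that path, so at 3 days the path becomes 23 days.
That remains the longest chain; total 23 days.
Change in finish: 23 − 21 = +2 days.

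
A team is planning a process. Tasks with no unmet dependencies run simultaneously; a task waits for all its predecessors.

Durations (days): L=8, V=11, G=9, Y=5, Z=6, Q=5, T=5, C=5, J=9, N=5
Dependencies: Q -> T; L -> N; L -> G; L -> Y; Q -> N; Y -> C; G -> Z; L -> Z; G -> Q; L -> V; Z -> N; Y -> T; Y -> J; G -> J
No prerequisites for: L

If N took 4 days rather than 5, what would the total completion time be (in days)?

Critical path before the change: L→G→Z→N = 8+9+6+5 = 28 giving 28 days.
N lies on that path, so at 4 days the path becomes 27 days.
No other chain overtakes it, so the finish is 27 days.

27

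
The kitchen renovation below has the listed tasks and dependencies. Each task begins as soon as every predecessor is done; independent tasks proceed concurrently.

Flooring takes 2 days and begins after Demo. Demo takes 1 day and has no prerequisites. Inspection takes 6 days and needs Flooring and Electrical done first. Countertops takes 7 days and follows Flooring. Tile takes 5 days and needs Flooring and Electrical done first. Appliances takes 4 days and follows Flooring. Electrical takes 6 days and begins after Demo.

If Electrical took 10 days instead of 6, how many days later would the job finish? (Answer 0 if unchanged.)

Critical path before the change: Demo→Electrical→Inspection = 1+6+6 = 13 giving 13 days.
Electrical lies on that path, so at 10 days the path becomes 17 days.
No other chain overtakes it, so the finish is 17 days.
Change in finish: 17 − 13 = +4 days.

4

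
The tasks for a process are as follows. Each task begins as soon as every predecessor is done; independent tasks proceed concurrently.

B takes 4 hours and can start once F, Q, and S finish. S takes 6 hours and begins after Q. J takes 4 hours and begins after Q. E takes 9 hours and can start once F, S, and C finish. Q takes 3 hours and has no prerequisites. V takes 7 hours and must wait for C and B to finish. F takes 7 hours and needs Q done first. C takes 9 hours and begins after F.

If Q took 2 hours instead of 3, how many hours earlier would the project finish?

1

The binding path is Q→F→C→E = 3+7+9+9 = 28; finish at 28 hours.
Q is on the critical path; changing it to 2 makes that path 27 hours.
No other chain overtakes it, so the finish is 27 hours.
Change in finish: 27 − 28 = -1 hours.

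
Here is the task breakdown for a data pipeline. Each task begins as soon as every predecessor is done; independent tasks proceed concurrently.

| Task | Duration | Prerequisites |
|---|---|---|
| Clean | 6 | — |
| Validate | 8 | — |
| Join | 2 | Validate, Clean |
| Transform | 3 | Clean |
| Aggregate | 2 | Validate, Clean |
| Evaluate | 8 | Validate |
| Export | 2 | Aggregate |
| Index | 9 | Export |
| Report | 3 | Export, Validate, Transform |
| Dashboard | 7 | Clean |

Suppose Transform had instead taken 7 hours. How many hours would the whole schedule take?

21

Critical path before the change: Validate→Aggregate→Export→Index = 8+2+2+9 = 21 giving 21 hours.
The longest path through Transform is only 12 hours, so Transform has float 9.
That remains the longest chain; total 21 hours.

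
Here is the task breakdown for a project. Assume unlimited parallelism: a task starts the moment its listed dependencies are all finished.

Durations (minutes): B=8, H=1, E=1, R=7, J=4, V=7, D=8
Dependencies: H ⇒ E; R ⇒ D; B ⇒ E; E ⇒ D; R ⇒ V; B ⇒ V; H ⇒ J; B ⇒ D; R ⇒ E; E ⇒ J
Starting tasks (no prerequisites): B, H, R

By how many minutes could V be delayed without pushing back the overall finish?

2

Critical path: B→E→D = 8+1+8 = 17, so the finish is 17 minutes.
The longest chain containing V totals 15 minutes.
Slack of V = 10 − 8 = 2 minutes.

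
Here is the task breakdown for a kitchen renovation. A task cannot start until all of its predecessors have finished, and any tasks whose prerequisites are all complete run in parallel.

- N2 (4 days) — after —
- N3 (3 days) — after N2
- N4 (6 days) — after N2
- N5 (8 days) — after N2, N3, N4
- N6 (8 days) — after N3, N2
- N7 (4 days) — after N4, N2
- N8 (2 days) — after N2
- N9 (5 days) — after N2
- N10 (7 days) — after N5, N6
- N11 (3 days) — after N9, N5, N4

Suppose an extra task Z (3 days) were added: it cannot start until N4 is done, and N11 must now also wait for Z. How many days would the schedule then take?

25

Originally the schedule takes 25 days.
With Z inserted, N11 now waits for max(N9, N5, N4, Z).
New critical path: N2→N4→N5→N10 = 4+6+8+7 = 25 ⇒ 25 days.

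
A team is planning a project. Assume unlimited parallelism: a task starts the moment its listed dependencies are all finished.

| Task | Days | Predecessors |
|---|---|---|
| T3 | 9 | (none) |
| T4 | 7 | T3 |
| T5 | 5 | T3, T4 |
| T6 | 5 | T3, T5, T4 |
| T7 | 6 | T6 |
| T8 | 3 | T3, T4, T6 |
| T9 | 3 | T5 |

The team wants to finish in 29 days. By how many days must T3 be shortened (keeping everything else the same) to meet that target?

Current finish: 32 days; target: 29.
T3 is on every critical path, so each day cut from T3 cuts the finish by one (this holds down to a finish of 24).
Need 32 − 29 = 3 days off T3 → T3 becomes 6 days, finish becomes 29.

3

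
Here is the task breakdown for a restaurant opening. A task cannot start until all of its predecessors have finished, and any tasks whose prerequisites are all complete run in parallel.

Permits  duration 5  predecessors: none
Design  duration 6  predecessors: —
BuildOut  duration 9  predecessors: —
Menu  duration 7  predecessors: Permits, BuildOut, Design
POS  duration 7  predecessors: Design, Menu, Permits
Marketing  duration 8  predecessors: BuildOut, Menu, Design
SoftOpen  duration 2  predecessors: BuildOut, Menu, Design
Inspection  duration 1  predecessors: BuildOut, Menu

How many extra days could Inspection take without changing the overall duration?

Critical path: BuildOut→Menu→Marketing = 9+7+8 = 24, so the finish is 24 days.
The longest chain containing Inspection totals 17 days.
Float = 24 − 17 = 7.

7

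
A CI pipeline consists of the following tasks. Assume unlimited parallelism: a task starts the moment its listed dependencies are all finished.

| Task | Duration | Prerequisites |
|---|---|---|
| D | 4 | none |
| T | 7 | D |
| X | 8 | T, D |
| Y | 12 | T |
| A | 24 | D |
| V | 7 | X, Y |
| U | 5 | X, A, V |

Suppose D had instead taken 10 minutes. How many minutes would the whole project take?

41

As given, the longest chain is D→T→Y→V→U = 4+7+12+7+5 = 35, so the finish is 35 minutes.
D lies on that path, so at 10 minutes the path becomes 41 minutes.
That remains the longest chain; total 41 minutes.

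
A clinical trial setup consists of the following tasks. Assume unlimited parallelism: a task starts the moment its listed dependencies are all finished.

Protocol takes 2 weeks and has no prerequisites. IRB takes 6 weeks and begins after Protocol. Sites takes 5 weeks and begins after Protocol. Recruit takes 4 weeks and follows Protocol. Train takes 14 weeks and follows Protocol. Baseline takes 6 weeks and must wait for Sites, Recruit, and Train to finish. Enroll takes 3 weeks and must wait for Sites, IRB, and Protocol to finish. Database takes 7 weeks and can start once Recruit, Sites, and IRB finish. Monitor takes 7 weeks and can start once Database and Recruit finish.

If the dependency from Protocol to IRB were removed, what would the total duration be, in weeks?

With the dependency in place, Protocol→IRB→Database→Monitor = 2+6+7+7 = 22 sets the finish at 22 weeks.
Without Protocol→IRB, IRB's earliest start moves from 2 to 0.
The longest chain is now Protocol→Train→Baseline = 2+14+6 = 22, so the project takes 22 weeks.

22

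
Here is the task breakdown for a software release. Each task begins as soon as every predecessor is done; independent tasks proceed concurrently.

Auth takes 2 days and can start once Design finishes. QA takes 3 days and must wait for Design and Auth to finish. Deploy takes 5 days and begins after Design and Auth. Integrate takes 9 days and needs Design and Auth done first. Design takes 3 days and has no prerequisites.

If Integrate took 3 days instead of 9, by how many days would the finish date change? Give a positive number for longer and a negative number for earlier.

-4

Actual critical path: Design→Auth→Integrate = 3+2+9 = 14 ⇒ 14 days.
Integrate is on the critical path; changing it to 3 makes that path 8 days.
The binding chain switches to Design→Auth→Deploy = 3+2+5 = 10; finish 10 days.
Change in finish: 10 − 14 = -4 days.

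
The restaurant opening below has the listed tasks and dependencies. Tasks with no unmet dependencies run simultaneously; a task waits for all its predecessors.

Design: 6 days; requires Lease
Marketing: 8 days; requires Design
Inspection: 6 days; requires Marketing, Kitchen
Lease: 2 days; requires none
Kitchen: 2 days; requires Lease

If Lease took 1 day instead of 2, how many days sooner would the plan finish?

Actual critical path: Lease→Design→Marketing→Inspection = 2+6+8+6 = 22 ⇒ 22 days.
Lease lies on that path, so at 1 day the path becomes 21 days.
The critical path is still Lease→Design→Marketing→Inspection; finish is now 21 days.
Change in finish: 21 − 22 = -1 days.

1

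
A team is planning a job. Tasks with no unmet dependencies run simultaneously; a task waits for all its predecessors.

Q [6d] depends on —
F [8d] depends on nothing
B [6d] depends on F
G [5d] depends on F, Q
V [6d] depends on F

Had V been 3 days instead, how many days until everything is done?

14

Baseline: F→V = 8+6 = 14 → 14 days.
V lies on that path, so at 3 days the path becomes 11 days.
The binding chain switches to F→B = 8+6 = 14; finish 14 days.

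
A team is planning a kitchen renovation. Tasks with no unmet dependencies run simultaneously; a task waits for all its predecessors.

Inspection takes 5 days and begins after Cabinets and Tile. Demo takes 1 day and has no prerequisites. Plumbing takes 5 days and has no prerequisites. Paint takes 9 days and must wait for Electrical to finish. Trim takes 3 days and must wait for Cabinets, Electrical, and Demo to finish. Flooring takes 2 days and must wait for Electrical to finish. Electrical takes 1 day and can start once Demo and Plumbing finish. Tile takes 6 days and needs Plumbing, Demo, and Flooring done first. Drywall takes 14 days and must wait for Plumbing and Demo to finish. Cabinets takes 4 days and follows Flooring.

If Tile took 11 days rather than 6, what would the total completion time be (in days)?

Actual critical path: Plumbing→Electrical→Flooring→Tile→Inspection = 5+1+2+6+5 = 19 ⇒ 19 days.
Tile is on the critical path; changing it to 11 makes that path 24 days.
That remains the longest chain; total 24 days.

24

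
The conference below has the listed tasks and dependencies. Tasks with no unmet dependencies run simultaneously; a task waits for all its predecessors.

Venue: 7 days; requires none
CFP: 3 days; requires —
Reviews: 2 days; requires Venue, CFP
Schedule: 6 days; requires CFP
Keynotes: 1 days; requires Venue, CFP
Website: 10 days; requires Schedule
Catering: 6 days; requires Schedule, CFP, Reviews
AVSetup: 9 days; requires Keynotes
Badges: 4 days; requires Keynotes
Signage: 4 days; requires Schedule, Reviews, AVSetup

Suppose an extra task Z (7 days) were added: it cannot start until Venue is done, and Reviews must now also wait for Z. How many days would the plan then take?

22

Originally the plan takes 21 days.
With Z inserted, Reviews now waits for max(Venue, CFP, Z).
New critical path: Venue→Z→Reviews→Catering = 7+7+2+6 = 22 ⇒ 22 days.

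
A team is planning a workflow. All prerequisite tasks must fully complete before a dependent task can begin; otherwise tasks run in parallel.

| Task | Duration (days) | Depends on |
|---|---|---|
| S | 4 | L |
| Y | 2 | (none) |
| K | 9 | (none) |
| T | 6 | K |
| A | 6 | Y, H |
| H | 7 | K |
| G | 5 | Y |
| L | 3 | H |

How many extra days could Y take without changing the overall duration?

Critical path: K→H→L→S = 9+7+3+4 = 23, so the finish is 23 days.
Longest path through Y: 8 days (earliest finish 2, latest finish 17).
Float = 23 − 8 = 15.

15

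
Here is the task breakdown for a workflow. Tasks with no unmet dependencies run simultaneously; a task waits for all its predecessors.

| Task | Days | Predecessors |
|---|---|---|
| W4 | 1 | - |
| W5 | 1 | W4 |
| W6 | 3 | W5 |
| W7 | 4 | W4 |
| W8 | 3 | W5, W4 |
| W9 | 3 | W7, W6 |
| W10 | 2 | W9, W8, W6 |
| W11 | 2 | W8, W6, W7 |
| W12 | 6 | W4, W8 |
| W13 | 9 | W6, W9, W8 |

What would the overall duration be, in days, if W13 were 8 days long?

Actual critical path: W4→W5→W6→W9→W13 = 1+1+3+3+9 = 17 ⇒ 17 days.
W13 is on the critical path; changing it to 8 makes that path 16 days.
No other chain overtakes it, so the finish is 16 days.

16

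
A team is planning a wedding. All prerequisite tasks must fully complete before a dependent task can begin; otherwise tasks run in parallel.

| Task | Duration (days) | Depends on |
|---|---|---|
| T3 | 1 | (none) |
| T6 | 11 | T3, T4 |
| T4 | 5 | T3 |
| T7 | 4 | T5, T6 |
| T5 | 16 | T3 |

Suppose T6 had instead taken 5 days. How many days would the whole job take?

21

Actual critical path: T3→T4→T6→T7 = 1+5+11+4 = 21 ⇒ 21 days.
T6 lies on that path, so at 5 days the path becomes 15 days.
New critical path: T3→T5→T7 = 1+16+4 = 21 ⇒ 21 days.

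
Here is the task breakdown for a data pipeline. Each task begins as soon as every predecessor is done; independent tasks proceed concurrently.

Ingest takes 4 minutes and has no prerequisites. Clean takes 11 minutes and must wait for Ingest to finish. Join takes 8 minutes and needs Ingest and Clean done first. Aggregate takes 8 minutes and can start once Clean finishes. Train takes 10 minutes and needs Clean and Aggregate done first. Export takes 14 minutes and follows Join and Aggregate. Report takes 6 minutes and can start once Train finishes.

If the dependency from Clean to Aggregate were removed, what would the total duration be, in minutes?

Original critical path: Ingest→Clean→Aggregate→Train→Report = 4+11+8+10+6 = 39 ⇒ 39 minutes.
Without Clean→Aggregate, Aggregate's earliest start moves from 15 to 0.
New critical path: Ingest→Clean→Join→Export = 4+11+8+14 = 37 ⇒ 37 minutes.

37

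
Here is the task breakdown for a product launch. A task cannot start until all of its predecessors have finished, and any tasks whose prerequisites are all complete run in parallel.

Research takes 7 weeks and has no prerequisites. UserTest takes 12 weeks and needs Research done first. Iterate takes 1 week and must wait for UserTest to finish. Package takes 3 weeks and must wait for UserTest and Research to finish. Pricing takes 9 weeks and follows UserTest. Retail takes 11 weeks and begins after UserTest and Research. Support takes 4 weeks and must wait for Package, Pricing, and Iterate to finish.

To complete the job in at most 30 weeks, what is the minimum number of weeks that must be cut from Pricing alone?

2

Current finish: 32 weeks; target: 30.
Pricing is on every critical path, so each week cut from Pricing cuts the finish by one (this holds down to a finish of 30).
Need 32 − 30 = 2 weeks off Pricing → Pricing becomes 7 weeks, finish becomes 30.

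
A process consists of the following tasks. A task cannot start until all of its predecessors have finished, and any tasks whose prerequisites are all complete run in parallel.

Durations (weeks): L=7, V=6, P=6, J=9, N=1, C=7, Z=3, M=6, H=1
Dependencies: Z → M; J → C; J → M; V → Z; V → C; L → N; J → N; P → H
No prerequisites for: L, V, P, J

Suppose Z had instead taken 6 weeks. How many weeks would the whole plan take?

Critical path before the change: J→C = 9+7 = 16 giving 16 weeks.
The longest path through Z is only 15 weeks, so Z has float 1.
Now V→Z→M = 6+6+6 = 18 is longest, so the finish becomes 18 weeks.

18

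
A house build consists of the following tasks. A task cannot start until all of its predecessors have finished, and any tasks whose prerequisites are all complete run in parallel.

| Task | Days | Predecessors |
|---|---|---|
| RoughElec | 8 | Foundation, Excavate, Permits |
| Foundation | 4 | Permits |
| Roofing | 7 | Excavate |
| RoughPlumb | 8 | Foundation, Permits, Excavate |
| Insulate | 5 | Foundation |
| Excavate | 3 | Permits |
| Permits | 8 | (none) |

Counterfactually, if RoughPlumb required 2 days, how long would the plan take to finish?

Actual critical path: Permits→Foundation→RoughPlumb = 8+4+8 = 20 ⇒ 20 days.
Since RoughPlumb is critical, the -6 change carries straight to that chain (now 14 days).
The binding chain switches to Permits→Foundation→RoughElec = 8+4+8 = 20; finish 20 days.

20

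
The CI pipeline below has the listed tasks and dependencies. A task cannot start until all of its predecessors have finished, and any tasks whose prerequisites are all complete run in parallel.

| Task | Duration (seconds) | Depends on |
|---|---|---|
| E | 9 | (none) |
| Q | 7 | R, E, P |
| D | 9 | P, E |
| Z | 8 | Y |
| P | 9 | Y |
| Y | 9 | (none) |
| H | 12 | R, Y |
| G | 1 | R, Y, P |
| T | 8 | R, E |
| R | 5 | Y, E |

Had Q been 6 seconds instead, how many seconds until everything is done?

Baseline: Y→P→D = 9+9+9 = 27 → 27 seconds.
Q is off the critical path — its longest chain is 25 seconds, giving 2 of slack.
That remains the longest chain; total 27 seconds.

27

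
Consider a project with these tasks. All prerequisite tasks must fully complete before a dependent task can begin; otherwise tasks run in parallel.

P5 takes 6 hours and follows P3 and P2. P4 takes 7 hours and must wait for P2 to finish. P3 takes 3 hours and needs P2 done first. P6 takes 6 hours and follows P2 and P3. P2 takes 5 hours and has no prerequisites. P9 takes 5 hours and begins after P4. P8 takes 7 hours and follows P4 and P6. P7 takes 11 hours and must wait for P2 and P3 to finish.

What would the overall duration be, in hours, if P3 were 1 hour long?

19

Actual critical path: P2→P3→P6→P8 = 5+3+6+7 = 21 ⇒ 21 hours.
Since P3 is critical, the -2 change carries straight to that chain (now 19 hours).
No other chain overtakes it, so the finish is 19 hours.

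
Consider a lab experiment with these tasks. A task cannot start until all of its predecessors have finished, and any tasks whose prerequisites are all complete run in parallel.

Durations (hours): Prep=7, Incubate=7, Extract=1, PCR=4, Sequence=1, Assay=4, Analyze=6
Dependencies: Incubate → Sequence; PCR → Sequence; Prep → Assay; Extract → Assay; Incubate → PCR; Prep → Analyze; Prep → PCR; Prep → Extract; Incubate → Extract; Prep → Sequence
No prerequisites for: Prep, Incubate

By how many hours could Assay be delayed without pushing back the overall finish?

1

Critical path: Prep→Analyze = 7+6 = 13, so the finish is 13 hours.
Longest path through Assay: 12 hours (earliest finish 12, latest finish 13).
Slack of Assay = 9 − 8 = 1 hour.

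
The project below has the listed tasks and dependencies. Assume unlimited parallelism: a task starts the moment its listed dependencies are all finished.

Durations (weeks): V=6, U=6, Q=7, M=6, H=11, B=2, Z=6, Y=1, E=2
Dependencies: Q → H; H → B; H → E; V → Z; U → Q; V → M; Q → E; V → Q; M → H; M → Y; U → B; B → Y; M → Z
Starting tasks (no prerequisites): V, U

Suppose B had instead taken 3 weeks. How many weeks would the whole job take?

28

Actual critical path: V→Q→H→B→Y = 6+7+11+2+1 = 27 ⇒ 27 weeks.
B lies on that path, so at 3 weeks the path becomes 28 weeks.
No other chain overtakes it, so the finish is 28 weeks.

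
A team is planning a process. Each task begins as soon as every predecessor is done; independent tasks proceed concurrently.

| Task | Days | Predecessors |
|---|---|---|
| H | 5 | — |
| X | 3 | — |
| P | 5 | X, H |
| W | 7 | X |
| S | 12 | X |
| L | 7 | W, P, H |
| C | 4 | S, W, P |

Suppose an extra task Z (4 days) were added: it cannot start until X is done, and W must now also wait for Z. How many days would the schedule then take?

21

Originally the schedule takes 19 days.
With Z inserted, W now waits for max(X, Z).
New critical path: X→Z→W→L = 3+4+7+7 = 21 ⇒ 21 days.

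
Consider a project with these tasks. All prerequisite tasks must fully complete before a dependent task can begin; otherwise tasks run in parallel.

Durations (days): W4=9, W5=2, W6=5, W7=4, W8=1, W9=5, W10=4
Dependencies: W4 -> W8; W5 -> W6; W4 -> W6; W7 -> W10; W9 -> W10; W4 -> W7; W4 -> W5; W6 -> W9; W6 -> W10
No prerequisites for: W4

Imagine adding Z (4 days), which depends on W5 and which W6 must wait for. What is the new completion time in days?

Originally the plan takes 25 days.
With Z inserted, W6 now waits for max(W4, W5, Z).
New critical path: W4→W5→Z→W6→W9→W10 = 9+2+4+5+5+4 = 29 ⇒ 29 days.

29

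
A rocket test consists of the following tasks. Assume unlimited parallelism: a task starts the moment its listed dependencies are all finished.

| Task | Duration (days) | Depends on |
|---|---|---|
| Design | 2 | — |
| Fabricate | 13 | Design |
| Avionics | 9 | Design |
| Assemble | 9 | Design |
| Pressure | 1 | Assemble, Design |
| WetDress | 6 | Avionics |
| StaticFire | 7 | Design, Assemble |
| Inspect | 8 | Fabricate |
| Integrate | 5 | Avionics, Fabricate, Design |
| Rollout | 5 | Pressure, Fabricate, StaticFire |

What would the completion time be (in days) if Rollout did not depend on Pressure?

23

With the dependency in place, Design→Fabricate→Inspect = 2+13+8 = 23 sets the finish at 23 days.
Dropping Pressure→Rollout doesn't change Rollout's earliest start (18); another predecessor still binds.
The longest chain is now Design→Fabricate→Inspect = 2+13+8 = 23, so the project takes 23 days.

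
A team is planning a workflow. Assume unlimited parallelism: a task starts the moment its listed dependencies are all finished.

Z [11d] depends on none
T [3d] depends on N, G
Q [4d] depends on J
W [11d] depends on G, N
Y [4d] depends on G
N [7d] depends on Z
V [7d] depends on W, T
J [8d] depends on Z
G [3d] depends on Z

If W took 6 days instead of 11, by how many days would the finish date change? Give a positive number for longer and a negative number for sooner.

Critical path before the change: Z→N→W→V = 11+7+11+7 = 36 giving 36 days.
W is on the critical path; changing it to 6 makes that path 31 days.
That remains the longest chain; total 31 days.
Change in finish: 31 − 36 = -5 days.

-5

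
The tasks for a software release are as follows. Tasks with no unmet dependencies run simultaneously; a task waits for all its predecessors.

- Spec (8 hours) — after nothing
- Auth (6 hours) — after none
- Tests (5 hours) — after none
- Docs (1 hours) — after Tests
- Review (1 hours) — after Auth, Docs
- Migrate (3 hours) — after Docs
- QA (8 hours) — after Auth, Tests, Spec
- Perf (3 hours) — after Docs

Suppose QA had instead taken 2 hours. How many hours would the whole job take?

10

Critical path before the change: Spec→QA = 8+8 = 16 giving 16 hours.
QA lies on that path, so at 2 hours the path becomes 10 hours.
That remains the longest chain; total 10 hours.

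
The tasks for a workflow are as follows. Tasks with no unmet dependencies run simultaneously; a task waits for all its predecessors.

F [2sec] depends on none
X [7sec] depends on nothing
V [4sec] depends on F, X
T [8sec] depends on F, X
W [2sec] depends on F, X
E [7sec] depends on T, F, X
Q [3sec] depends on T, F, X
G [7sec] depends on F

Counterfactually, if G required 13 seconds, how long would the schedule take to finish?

22

The binding path is X→T→E = 7+8+7 = 22; finish at 22 seconds.
G is off the critical path — its longest chain is 9 seconds, giving 13 of slack.
That remains the longest chain; total 22 seconds.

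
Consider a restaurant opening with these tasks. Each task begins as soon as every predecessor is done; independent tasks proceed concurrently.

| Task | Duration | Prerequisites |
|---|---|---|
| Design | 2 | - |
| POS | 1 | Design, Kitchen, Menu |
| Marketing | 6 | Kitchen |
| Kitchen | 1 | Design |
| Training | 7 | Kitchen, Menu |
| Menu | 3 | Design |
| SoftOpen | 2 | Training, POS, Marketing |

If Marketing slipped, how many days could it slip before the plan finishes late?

Critical path: Design→Menu→Training→SoftOpen = 2+3+7+2 = 14, so the finish is 14 days.
Longest path through Marketing: 11 days (earliest finish 9, latest finish 12).
Slack of Marketing = 6 − 3 = 3 days.

3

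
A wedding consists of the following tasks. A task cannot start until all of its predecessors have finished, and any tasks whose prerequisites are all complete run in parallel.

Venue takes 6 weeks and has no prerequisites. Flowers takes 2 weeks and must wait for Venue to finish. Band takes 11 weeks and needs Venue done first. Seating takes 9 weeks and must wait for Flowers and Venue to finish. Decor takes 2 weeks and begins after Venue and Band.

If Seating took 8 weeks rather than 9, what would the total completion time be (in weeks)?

Actual critical path: Venue→Band→Decor = 6+11+2 = 19 ⇒ 19 weeks.
Seating is off the critical path — its longest chain is 17 weeks, giving 2 of slack.
No other chain overtakes it, so the finish is 19 weeks.

19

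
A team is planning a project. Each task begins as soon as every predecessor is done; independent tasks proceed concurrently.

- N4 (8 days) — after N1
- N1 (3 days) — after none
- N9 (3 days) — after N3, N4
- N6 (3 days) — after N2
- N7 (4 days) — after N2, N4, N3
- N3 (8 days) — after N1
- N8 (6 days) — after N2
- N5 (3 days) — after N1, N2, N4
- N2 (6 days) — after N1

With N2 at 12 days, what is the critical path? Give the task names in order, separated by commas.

As given, the longest chain is N1→N2→N8 = 3+6+6 = 15, so the finish is 15 days.
N2 lies on that path, so at 12 days the path becomes 21 days.
No other chain overtakes it, so the finish is 21 days.

N1, N2, N8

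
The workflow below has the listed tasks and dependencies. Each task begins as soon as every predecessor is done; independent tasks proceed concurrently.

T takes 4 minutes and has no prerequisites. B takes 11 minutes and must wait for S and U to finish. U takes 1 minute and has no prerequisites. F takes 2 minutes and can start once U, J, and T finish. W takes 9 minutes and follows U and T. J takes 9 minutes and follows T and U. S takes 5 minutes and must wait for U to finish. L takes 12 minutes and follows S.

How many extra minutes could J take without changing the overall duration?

U→S→L = 1+5+12 = 18 sets the makespan at 18 minutes.
Longest path through J: 15 minutes (earliest finish 13, latest finish 16).
Float = 18 − 15 = 3.

3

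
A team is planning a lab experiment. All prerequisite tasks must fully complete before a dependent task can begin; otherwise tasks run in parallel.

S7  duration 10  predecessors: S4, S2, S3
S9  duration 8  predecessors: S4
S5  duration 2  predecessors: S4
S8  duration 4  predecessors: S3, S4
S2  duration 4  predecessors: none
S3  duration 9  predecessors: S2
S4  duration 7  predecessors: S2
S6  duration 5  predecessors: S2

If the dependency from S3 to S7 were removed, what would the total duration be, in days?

21

Before: longest chain S2→S3→S7 = 4+9+10 = 23, finish 23.
Without S3→S7, S7's earliest start moves from 13 to 11.
New critical path: S2→S4→S7 = 4+7+10 = 21 ⇒ 21 days.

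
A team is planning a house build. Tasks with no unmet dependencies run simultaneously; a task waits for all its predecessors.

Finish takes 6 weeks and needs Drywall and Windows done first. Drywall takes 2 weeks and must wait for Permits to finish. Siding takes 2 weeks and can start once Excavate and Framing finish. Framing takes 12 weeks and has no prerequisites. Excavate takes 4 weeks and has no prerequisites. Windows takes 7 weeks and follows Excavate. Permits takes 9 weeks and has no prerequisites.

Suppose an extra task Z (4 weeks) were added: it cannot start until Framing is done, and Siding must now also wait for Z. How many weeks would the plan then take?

Originally the plan takes 17 weeks.
With Z inserted, Siding now waits for max(Excavate, Framing, Z).
New critical path: Framing→Z→Siding = 12+4+2 = 18 ⇒ 18 weeks.

18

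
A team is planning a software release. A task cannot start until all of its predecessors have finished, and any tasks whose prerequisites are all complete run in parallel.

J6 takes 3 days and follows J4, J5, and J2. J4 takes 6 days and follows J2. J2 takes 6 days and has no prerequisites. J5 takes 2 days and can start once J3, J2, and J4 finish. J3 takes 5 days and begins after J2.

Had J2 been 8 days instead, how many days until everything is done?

The binding path is J2→J4→J5→J6 = 6+6+2+3 = 17; finish at 17 days.
J2 lies on that path, so at 8 days the path becomes 19 days.
That remains the longest chain; total 19 days.

19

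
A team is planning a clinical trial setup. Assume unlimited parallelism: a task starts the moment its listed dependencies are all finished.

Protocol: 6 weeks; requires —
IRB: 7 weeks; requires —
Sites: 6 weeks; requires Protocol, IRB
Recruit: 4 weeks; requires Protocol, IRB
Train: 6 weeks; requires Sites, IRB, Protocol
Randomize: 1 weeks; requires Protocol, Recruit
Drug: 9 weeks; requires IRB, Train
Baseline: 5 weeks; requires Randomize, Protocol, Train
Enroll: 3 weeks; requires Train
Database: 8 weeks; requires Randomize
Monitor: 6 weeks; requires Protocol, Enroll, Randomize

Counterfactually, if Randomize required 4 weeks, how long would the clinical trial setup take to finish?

28

The binding path is IRB→Sites→Train→Drug = 7+6+6+9 = 28; finish at 28 weeks.
Randomize has 8 weeks of float (longest path through it is 20).
That remains the longest chain; total 28 weeks.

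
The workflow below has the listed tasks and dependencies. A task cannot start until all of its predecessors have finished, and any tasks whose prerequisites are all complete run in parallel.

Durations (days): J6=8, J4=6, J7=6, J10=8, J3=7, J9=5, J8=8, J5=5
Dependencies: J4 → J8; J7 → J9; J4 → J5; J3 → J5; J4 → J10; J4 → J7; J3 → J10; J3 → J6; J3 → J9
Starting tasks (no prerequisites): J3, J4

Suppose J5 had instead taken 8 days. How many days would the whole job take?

17

Baseline: J4→J7→J9 = 6+6+5 = 17 → 17 days.
J5 is off the critical path — its longest chain is 12 days, giving 5 of slack.
That remains the longest chain; total 17 days.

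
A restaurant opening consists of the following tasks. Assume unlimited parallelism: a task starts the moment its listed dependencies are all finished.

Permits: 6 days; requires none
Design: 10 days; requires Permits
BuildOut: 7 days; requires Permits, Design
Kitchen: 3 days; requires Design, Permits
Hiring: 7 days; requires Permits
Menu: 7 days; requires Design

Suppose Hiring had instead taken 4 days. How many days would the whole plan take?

23

Actual critical path: Permits→Design→BuildOut = 6+10+7 = 23 ⇒ 23 days.
Hiring is off the critical path — its longest chain is 13 days, giving 10 of slack.
The critical path is still Permits→Design→BuildOut; finish is now 23 days.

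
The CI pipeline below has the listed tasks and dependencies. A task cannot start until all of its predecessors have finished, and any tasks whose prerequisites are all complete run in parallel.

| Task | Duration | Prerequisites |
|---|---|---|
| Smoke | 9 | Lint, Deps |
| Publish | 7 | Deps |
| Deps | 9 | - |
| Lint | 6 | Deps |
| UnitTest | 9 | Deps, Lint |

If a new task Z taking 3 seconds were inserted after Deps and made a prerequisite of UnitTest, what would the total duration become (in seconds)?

Originally the job takes 24 seconds.
With Z inserted, UnitTest now waits for max(Deps, Lint, Z).
New critical path: Deps→Lint→UnitTest = 9+6+9 = 24 ⇒ 24 seconds.

24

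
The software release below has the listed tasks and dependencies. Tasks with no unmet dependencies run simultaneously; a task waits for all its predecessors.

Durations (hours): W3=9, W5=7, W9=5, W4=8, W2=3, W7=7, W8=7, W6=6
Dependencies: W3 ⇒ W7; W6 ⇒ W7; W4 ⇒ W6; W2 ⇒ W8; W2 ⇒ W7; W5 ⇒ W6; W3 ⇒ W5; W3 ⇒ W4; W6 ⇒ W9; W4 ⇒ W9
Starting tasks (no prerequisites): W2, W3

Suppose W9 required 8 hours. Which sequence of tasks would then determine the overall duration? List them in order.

Baseline: W3→W4→W6→W7 = 9+8+6+7 = 30 → 30 hours.
The longest path through W9 is only 28 hours, so W9 has float 2.
New critical path: W3→W4→W6→W9 = 9+8+6+8 = 31 ⇒ 31 hours.

W3, W4, W6, W9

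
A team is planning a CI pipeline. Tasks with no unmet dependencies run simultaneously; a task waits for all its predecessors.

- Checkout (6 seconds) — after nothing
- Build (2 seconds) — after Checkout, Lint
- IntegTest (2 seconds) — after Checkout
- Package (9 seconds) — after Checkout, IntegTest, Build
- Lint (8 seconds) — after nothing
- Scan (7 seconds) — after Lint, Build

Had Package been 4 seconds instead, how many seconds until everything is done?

17

Actual critical path: Lint→Build→Package = 8+2+9 = 19 ⇒ 19 seconds.
Package lies on that path, so at 4 seconds the path becomes 14 seconds.
Now Lint→Build→Scan = 8+2+7 = 17 is longest, so the finish becomes 17 seconds.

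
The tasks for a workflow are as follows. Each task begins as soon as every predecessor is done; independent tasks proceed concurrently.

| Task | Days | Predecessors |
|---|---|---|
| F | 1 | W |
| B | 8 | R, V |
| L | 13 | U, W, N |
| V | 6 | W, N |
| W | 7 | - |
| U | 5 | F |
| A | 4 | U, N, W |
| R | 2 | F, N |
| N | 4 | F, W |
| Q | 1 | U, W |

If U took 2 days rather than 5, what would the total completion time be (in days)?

Critical path before the change: W→F→U→L = 7+1+5+13 = 26 giving 26 days.
Since U is critical, the -3 change carries straight to that chain (now 23 days).
Now W→F→N→V→B = 7+1+4+6+8 = 26 is longest, so the finish becomes 26 days.

26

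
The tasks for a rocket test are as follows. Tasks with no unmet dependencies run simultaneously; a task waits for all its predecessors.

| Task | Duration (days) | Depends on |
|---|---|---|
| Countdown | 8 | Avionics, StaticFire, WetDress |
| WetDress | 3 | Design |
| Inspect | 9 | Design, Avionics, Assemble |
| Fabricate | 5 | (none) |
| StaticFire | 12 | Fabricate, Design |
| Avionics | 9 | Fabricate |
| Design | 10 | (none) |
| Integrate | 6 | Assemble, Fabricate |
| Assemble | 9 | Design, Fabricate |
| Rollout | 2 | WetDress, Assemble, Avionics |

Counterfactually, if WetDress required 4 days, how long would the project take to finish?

Baseline: Design→StaticFire→Countdown = 10+12+8 = 30 → 30 days.
WetDress has 9 days of float (longest path through it is 21).
The critical path is still Design→StaticFire→Countdown; finish is now 30 days.

30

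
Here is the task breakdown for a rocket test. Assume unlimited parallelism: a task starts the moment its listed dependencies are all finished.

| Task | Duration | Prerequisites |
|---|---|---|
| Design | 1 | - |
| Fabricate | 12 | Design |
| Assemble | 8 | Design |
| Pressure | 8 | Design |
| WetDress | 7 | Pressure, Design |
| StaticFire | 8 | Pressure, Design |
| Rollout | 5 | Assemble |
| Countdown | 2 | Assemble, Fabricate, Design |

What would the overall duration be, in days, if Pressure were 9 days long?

18

Actual critical path: Design→Pressure→StaticFire = 1+8+8 = 17 ⇒ 17 days.
Pressure lies on that path, so at 9 days the path becomes 18 days.
No other chain overtakes it, so the finish is 18 days.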